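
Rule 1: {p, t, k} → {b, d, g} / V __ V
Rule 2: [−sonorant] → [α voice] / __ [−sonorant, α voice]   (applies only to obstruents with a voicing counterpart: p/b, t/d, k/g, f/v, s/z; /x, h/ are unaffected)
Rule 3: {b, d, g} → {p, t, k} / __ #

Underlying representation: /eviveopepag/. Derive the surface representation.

Rule 1 (intervocalic voicing): /p/ is a voiceless stop between vowels /o/ and /e/, so it voices to [b]. /p/ is a voiceless stop between vowels /e/ and /a/, so it voices to [b]. /eviveopepag/ → eviveobebag.
Rule 2 (regressive voicing assimilation): no segment meets the environment; /eviveobebag/ is unchanged.
Rule 3 (final devoicing): /g/ is a voiced stop in word-final position, so it devoices to [k]. /eviveobebag/ → eviveobebak.

eviveobebak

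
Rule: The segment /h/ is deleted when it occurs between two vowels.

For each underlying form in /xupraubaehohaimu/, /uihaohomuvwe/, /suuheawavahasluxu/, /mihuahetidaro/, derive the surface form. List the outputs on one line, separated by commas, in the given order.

xupraubaeoaimu, uiaoomuvwe, suueawavaasluxu, miuaetidaro

/xupraubaehohaimu/: /h/ occurs between vowels /e/ and /o/, so it deletes. /h/ occurs between vowels /o/ and /a/, so it deletes. → [xupraubaeoaimu].
/uihaohomuvwe/: /h/ occurs between vowels /i/ and /a/, so it deletes. /h/ occurs between vowels /o/ and /o/, so it deletes. → [uiaoomuvwe].
/suuheawavahasluxu/: /h/ occurs between vowels /u/ and /e/, so it deletes. /h/ occurs between vowels /a/ and /a/, so it deletes. → [suueawavaasluxu].
/mihuahetidaro/: /h/ occurs between vowels /i/ and /u/, so it deletes. /h/ occurs between vowels /a/ and /e/, so it deletes. → [miuaetidaro].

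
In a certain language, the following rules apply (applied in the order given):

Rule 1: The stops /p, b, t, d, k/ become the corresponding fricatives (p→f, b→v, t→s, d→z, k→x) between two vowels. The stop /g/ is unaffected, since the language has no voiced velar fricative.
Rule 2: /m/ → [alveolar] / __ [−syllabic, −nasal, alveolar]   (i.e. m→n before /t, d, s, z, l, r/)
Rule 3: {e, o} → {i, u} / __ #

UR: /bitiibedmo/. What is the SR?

bisiivedmu

Rule 1 (intervocalic spirantization): /t/ is a stop between vowels /i/ and /i/, so it spirantizes to the fricative [s]. /b/ is a stop between vowels /i/ and /e/, so it spirantizes to the fricative [v]. /bitiibedmo/ → bisiivedmo.
Rule 2 (nasal place assimilation): no segment meets the environment; /bisiivedmo/ is unchanged.
Rule 3 (final vowel raising): /o/ is a mid vowel in word-final position, so it raises to [u]. /bisiivedmo/ → bisiivedmu.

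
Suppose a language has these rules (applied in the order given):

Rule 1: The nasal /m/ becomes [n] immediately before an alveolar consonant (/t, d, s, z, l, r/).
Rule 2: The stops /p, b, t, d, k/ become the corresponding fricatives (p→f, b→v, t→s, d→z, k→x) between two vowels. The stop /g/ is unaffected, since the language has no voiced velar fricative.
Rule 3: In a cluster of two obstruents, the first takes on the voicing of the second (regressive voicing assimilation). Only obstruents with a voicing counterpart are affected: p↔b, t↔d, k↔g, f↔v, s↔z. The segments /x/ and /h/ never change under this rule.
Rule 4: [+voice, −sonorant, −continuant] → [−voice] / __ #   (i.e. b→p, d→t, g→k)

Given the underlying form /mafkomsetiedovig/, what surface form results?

Rule 1 (nasal place assimilation): /m/ precedes the alveolar consonant /s/, so it assimilates in place to [n]. /mafkomsetiedovig/ → mafkonsetiedovig.
Rule 2 (intervocalic spirantization): /t/ is a stop between vowels /e/ and /i/, so it spirantizes to the fricative [s]. /d/ is a stop between vowels /e/ and /o/, so it spirantizes to the fricative [z]. /mafkonsetiedovig/ → mafkonsesiezovig.
Rule 3 (regressive voicing assimilation): no segment meets the environment; /mafkonsesiezovig/ is unchanged.
Rule 4 (final devoicing): /g/ is a voiced stop in word-final position, so it devoices to [k]. /mafkonsesiezovig/ → mafkonsesiezovik.

mafkonsesiezovik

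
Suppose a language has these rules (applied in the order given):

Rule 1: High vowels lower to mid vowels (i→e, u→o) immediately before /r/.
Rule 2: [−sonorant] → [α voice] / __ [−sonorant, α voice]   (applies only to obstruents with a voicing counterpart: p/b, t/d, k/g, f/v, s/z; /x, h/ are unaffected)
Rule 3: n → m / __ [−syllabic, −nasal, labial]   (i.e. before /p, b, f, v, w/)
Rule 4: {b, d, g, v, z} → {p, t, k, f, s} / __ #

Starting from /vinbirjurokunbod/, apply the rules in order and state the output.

vimberjorokumbot

Rule 1 (pre-rhotic lowering): /i/ is a high vowel immediately before /r/, so it lowers to [e]. /u/ is a high vowel immediately before /r/, so it lowers to [o]. /vinbirjurokunbod/ → vinberjorokunbod.
Rule 2 (regressive voicing assimilation): no segment meets the environment; /vinberjorokunbod/ is unchanged.
Rule 3 (nasal place assimilation): /n/ precedes the labial consonant /b/, so it assimilates in place to [m]. /n/ precedes the labial consonant /b/, so it assimilates in place to [m]. /vinberjorokunbod/ → vimberjorokumbod.
Rule 4 (final devoicing): /d/ is a voiced obstruent in word-final position, so it devoices to [t]. /vimberjorokumbod/ → vimberjorokumbot.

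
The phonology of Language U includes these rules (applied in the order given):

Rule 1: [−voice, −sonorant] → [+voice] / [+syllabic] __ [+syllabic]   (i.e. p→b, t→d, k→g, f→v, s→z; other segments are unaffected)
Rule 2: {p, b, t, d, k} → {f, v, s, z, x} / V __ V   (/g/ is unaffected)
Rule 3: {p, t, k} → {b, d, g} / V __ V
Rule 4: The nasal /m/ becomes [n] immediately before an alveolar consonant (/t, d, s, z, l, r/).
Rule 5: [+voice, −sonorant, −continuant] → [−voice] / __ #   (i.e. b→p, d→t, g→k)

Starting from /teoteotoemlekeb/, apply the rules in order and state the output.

teozeozoenlegep

Rule 1 (intervocalic voicing): /t/ is a voiceless obstruent between vowels /o/ and /e/, so it voices to [d]. /t/ is a voiceless obstruent between vowels /o/ and /o/, so it voices to [d]. /k/ is a voiceless obstruent between vowels /e/ and /e/, so it voices to [g]. /teoteotoemlekeb/ → teodeodoemlegeb.
Rule 2 (intervocalic spirantization): /d/ is a stop between vowels /o/ and /e/, so it spirantizes to the fricative [z]. /d/ is a stop between vowels /o/ and /o/, so it spirantizes to the fricative [z]. /teodeodoemlegeb/ → teozeozoemlegeb.
Rule 3 (intervocalic voicing): no segment meets the environment; /teozeozoemlegeb/ is unchanged.
Rule 4 (nasal place assimilation): /m/ precedes the alveolar consonant /l/, so it assimilates in place to [n]. /teozeozoemlegeb/ → teozeozoenlegeb.
Rule 5 (final devoicing): /b/ is a voiced stop in word-final position, so it devoices to [p]. /teozeozoenlegeb/ → teozeozoenlegep.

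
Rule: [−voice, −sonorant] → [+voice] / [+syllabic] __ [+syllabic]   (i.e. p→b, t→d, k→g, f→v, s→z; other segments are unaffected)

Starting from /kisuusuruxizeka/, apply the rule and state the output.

/s/ is a voiceless obstruent between vowels /i/ and /u/, so it voices to [z].
/s/ is a voiceless obstruent between vowels /u/ and /u/, so it voices to [z].
/k/ is a voiceless obstruent between vowels /e/ and /a/, so it voices to [g].
Surface form: [kizuuzuruxizega].

kizuuzuruxizega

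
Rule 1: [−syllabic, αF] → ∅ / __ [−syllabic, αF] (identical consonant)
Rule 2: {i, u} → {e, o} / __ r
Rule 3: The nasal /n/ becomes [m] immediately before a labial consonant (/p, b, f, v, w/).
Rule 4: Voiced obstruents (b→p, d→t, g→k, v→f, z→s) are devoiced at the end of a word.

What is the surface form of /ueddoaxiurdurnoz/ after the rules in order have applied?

uedoaxiordornos

Rule 1 (degemination): /dd/ is a geminate; the first /d/ deletes. /ueddoaxiurdurnoz/ → uedoaxiurdurnoz.
Rule 2 (pre-rhotic lowering): /u/ is a high vowel immediately before /r/, so it lowers to [o]. /u/ is a high vowel immediately before /r/, so it lowers to [o]. /uedoaxiurdurnoz/ → uedoaxiordornoz.
Rule 3 (nasal place assimilation): no segment meets the environment; /uedoaxiordornoz/ is unchanged.
Rule 4 (final devoicing): /z/ is a voiced obstruent in word-final position, so it devoices to [s]. /uedoaxiordornoz/ → uedoaxiordornos.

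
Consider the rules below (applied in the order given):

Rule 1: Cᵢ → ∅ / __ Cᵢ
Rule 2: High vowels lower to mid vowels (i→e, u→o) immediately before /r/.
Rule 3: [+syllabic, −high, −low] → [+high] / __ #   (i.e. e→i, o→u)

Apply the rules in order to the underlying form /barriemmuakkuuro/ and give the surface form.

bariemuakuoru

Rule 1 (degemination): /rr/ is a geminate; the first /r/ deletes. /mm/ is a geminate; the first /m/ deletes. /kk/ is a geminate; the first /k/ deletes. /barriemmuakkuuro/ → bariemuakuuro.
Rule 2 (pre-rhotic lowering): /u/ is a high vowel immediately before /r/, so it lowers to [o]. /bariemuakuuro/ → bariemuakuoro.
Rule 3 (final vowel raising): /o/ is a mid vowel in word-final position, so it raises to [u]. /bariemuakuoro/ → bariemuakuoru.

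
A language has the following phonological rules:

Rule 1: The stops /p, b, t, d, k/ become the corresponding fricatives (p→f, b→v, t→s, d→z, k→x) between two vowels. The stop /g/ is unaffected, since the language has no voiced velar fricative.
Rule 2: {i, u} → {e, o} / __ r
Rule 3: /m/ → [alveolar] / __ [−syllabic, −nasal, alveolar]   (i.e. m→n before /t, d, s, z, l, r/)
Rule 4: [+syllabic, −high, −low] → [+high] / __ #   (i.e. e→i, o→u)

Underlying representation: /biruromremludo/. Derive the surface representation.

Rule 1 (intervocalic spirantization): /d/ is a stop between vowels /u/ and /o/, so it spirantizes to the fricative [z]. /biruromremludo/ → biruromremluzo.
Rule 2 (pre-rhotic lowering): /i/ is a high vowel immediately before /r/, so it lowers to [e]. /u/ is a high vowel immediately before /r/, so it lowers to [o]. /biruromremluzo/ → beroromremluzo.
Rule 3 (nasal place assimilation): /m/ precedes the alveolar consonant /r/, so it assimilates in place to [n]. /m/ precedes the alveolar consonant /l/, so it assimilates in place to [n]. /beroromremluzo/ → beroronrenluzo.
Rule 4 (final vowel raising): /o/ is a mid vowel in word-final position, so it raises to [u]. /beroronrenluzo/ → beroronrenluzu.

beroronrenluzu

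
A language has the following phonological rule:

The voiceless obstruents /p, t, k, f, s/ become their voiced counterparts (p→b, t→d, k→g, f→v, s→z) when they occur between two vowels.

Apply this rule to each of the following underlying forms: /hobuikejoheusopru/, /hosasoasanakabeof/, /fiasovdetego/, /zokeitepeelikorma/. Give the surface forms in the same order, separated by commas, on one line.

hobuigejoheuzopru, hozazoazanagabeof, fiazovdedego, zogeidebeeligorma

/hobuikejoheusopru/: /k/ is a voiceless obstruent between vowels /i/ and /e/, so it voices to [g]. /s/ is a voiceless obstruent between vowels /u/ and /o/, so it voices to [z]. → [hobuigejoheuzopru].
/hosasoasanakabeof/: /s/ is a voiceless obstruent between vowels /o/ and /a/, so it voices to [z]. /s/ is a voiceless obstruent between vowels /a/ and /o/, so it voices to [z]. /s/ is a voiceless obstruent between vowels /a/ and /a/, so it voices to [z]. /k/ is a voiceless obstruent between vowels /a/ and /a/, so it voices to [g]. → [hozazoazanagabeof].
/fiasovdetego/: /s/ is a voiceless obstruent between vowels /a/ and /o/, so it voices to [z]. /t/ is a voiceless obstruent between vowels /e/ and /e/, so it voices to [d]. → [fiazovdedego].
/zokeitepeelikorma/: /k/ is a voiceless obstruent between vowels /o/ and /e/, so it voices to [g]. /t/ is a voiceless obstruent between vowels /i/ and /e/, so it voices to [d]. /p/ is a voiceless obstruent between vowels /e/ and /e/, so it voices to [b]. /k/ is a voiceless obstruent between vowels /i/ and /o/, so it voices to [g]. → [zogeidebeeligorma].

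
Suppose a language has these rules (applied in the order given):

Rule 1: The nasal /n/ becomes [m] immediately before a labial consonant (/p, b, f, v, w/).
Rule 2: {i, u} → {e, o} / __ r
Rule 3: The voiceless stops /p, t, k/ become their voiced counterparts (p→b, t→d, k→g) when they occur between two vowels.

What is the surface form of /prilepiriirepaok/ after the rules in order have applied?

prileberierebaok

Rule 1 (nasal place assimilation): no segment meets the environment; /prilepiriirepaok/ is unchanged.
Rule 2 (pre-rhotic lowering): /i/ is a high vowel immediately before /r/, so it lowers to [e]. /i/ is a high vowel immediately before /r/, so it lowers to [e]. /prilepiriirepaok/ → prileperierepaok.
Rule 3 (intervocalic voicing): /p/ is a voiceless stop between vowels /e/ and /e/, so it voices to [b]. /p/ is a voiceless stop between vowels /e/ and /a/, so it voices to [b]. /prileperierepaok/ → prileberierebaok.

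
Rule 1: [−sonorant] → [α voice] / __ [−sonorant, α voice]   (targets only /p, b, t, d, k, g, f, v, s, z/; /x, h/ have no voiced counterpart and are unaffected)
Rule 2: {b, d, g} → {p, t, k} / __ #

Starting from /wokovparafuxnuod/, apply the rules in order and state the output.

wokofparafuxnuot

Rule 1 (regressive voicing assimilation): /v/ precedes the voiceless obstruent /p/, so it devoices to [f] by assimilation. /wokovparafuxnuod/ → wokofparafuxnuod.
Rule 2 (final devoicing): /d/ is a voiced stop in word-final position, so it devoices to [t]. /wokofparafuxnuod/ → wokofparafuxnuot.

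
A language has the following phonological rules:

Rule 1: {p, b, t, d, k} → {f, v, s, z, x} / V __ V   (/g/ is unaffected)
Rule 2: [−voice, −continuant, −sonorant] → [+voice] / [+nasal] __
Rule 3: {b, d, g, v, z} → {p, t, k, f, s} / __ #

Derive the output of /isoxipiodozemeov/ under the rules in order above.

Rule 1 (intervocalic spirantization): /p/ is a stop between vowels /i/ and /i/, so it spirantizes to the fricative [f]. /d/ is a stop between vowels /o/ and /o/, so it spirantizes to the fricative [z]. /isoxipiodozemeov/ → isoxifiozozemeov.
Rule 2 (post-nasal voicing): no segment meets the environment; /isoxifiozozemeov/ is unchanged.
Rule 3 (final devoicing): /v/ is a voiced obstruent in word-final position, so it devoices to [f]. /isoxifiozozemeov/ → isoxifiozozemeof.

isoxifiozozemeof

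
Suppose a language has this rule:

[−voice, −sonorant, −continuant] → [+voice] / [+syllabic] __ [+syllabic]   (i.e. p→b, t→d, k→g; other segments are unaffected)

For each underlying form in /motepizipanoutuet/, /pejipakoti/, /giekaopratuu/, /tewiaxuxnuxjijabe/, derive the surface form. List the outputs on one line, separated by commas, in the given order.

/motepizipanoutuet/: /t/ is a voiceless stop between vowels /o/ and /e/, so it voices to [d]. /p/ is a voiceless stop between vowels /e/ and /i/, so it voices to [b]. /p/ is a voiceless stop between vowels /i/ and /a/, so it voices to [b]. /t/ is a voiceless stop between vowels /u/ and /u/, so it voices to [d]. → [modebizibanouduet].
/pejipakoti/: /p/ is a voiceless stop between vowels /i/ and /a/, so it voices to [b]. /k/ is a voiceless stop between vowels /a/ and /o/, so it voices to [g]. /t/ is a voiceless stop between vowels /o/ and /i/, so it voices to [d]. → [pejibagodi].
/giekaopratuu/: /k/ is a voiceless stop between vowels /e/ and /a/, so it voices to [g]. /t/ is a voiceless stop between vowels /a/ and /u/, so it voices to [d]. → [giegaopraduu].
/tewiaxuxnuxjijabe/: the rule's environment is not met; surfaces unchanged as [tewiaxuxnuxjijabe].

modebizibanouduet, pejibagodi, giegaopraduu, tewiaxuxnuxjijabe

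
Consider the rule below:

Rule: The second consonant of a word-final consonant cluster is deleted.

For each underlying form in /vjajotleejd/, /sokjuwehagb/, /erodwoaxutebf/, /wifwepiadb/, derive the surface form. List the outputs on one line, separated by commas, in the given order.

/vjajotleejd/: /d/ is the second consonant of a word-final cluster /jd/, so it deletes. → [vjajotleej].
/sokjuwehagb/: /b/ is the second consonant of a word-final cluster /gb/, so it deletes. → [sokjuwehag].
/erodwoaxutebf/: /f/ is the second consonant of a word-final cluster /bf/, so it deletes. → [erodwoaxuteb].
/wifwepiadb/: /b/ is the second consonant of a word-final cluster /db/, so it deletes. → [wifwepiad].

vjajotleej, sokjuwehag, erodwoaxuteb, wifwepiad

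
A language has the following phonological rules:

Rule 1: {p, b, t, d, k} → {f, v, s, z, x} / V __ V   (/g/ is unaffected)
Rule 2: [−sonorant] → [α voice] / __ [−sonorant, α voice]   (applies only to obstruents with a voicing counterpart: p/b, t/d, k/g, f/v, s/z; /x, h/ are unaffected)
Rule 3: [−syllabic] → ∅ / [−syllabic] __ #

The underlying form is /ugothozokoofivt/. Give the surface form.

Rule 1 (intervocalic spirantization): /k/ is a stop between vowels /o/ and /o/, so it spirantizes to the fricative [x]. /ugothozokoofivt/ → ugothozoxoofivt.
Rule 2 (regressive voicing assimilation): /v/ precedes the voiceless obstruent /t/, so it devoices to [f] by assimilation. /ugothozoxoofivt/ → ugothozoxoofift.
Rule 3 (final cluster simplification): /t/ is the second consonant of a word-final cluster /ft/, so it deletes. /ugothozoxoofift/ → ugothozoxoofif.

ugothozoxoofif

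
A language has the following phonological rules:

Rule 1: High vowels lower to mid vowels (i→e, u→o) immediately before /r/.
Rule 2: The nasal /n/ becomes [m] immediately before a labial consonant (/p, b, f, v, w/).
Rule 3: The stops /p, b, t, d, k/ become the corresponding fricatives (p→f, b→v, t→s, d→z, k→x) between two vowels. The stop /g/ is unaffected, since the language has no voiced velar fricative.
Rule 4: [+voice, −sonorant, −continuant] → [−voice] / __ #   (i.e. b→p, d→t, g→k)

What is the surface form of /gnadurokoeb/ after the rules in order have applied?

Rule 1 (pre-rhotic lowering): /u/ is a high vowel immediately before /r/, so it lowers to [o]. /gnadurokoeb/ → gnadorokoeb.
Rule 2 (nasal place assimilation): no segment meets the environment; /gnadorokoeb/ is unchanged.
Rule 3 (intervocalic spirantization): /d/ is a stop between vowels /a/ and /o/, so it spirantizes to the fricative [z]. /k/ is a stop between vowels /o/ and /o/, so it spirantizes to the fricative [x]. /gnadorokoeb/ → gnazoroxoeb.
Rule 4 (final devoicing): /b/ is a voiced stop in word-final position, so it devoices to [p]. /gnazoroxoeb/ → gnazoroxoep.

gnazoroxoep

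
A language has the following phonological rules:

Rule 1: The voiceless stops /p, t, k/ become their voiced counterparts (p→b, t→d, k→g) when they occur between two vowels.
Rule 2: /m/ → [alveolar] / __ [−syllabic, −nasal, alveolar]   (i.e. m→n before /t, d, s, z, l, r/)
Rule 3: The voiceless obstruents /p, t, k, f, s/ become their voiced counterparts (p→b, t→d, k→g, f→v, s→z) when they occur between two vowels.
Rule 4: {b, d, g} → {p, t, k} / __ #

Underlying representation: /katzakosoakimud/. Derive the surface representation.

katzagozoagimut

Rule 1 (intervocalic voicing): /k/ is a voiceless stop between vowels /a/ and /o/, so it voices to [g]. /k/ is a voiceless stop between vowels /a/ and /i/, so it voices to [g]. /katzakosoakimud/ → katzagosoagimud.
Rule 2 (nasal place assimilation): no segment meets the environment; /katzagosoagimud/ is unchanged.
Rule 3 (intervocalic voicing): /s/ is a voiceless obstruent between vowels /o/ and /o/, so it voices to [z]. /katzagosoagimud/ → katzagozoagimud.
Rule 4 (final devoicing): /d/ is a voiced stop in word-final position, so it devoices to [t]. /katzagozoagimud/ → katzagozoagimut.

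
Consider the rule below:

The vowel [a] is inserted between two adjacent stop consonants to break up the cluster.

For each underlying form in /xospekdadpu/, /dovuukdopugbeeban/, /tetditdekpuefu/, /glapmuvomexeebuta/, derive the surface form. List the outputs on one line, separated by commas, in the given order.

/xospekdadpu/: /k/ and /d/ form a stop–stop cluster, so [a] is inserted between them. /d/ and /p/ form a stop–stop cluster, so [a] is inserted between them. → [xospekadadapu].
/dovuukdopugbeeban/: /k/ and /d/ form a stop–stop cluster, so [a] is inserted between them. /g/ and /b/ form a stop–stop cluster, so [a] is inserted between them. → [dovuukadopugabeeban].
/tetditdekpuefu/: /t/ and /d/ form a stop–stop cluster, so [a] is inserted between them. /t/ and /d/ form a stop–stop cluster, so [a] is inserted between them. /k/ and /p/ form a stop–stop cluster, so [a] is inserted between them. → [tetaditadekapuefu].
/glapmuvomexeebuta/: the rule's environment is not met; surfaces unchanged as [glapmuvomexeebuta].

xospekadadapu, dovuukadopugabeeban, tetaditadekapuefu, glapmuvomexeebuta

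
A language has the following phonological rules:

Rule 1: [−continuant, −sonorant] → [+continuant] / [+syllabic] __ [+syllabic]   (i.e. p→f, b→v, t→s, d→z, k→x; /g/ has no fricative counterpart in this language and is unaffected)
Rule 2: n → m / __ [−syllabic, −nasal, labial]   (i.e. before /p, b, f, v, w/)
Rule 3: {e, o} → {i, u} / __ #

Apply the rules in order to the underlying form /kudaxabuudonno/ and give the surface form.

Rule 1 (intervocalic spirantization): /d/ is a stop between vowels /u/ and /a/, so it spirantizes to the fricative [z]. /b/ is a stop between vowels /a/ and /u/, so it spirantizes to the fricative [v]. /d/ is a stop between vowels /u/ and /o/, so it spirantizes to the fricative [z]. /kudaxabuudonno/ → kuzaxavuuzonno.
Rule 2 (nasal place assimilation): no segment meets the environment; /kuzaxavuuzonno/ is unchanged.
Rule 3 (final vowel raising): /o/ is a mid vowel in word-final position, so it raises to [u]. /kuzaxavuuzonno/ → kuzaxavuuzonnu.

kuzaxavuuzonnu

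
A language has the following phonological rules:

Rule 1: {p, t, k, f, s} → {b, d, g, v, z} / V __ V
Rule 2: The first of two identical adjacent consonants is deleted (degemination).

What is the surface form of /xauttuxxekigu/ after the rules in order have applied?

Rule 1 (intervocalic voicing): /k/ is a voiceless obstruent between vowels /e/ and /i/, so it voices to [g]. /xauttuxxekigu/ → xauttuxxegigu.
Rule 2 (degemination): /tt/ is a geminate; the first /t/ deletes. /xx/ is a geminate; the first /x/ deletes. /xauttuxxegigu/ → xautuxegigu.

xautuxegigu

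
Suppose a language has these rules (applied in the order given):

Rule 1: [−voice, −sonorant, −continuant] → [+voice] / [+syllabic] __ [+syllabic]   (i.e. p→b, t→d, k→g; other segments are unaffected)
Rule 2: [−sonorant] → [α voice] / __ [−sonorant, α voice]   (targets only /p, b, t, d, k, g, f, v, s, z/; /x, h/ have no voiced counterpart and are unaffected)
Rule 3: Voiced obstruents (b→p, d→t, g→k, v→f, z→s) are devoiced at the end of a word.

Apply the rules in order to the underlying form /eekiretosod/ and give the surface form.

Rule 1 (intervocalic voicing): /k/ is a voiceless stop between vowels /e/ and /i/, so it voices to [g]. /t/ is a voiceless stop between vowels /e/ and /o/, so it voices to [d]. /eekiretosod/ → eegiredosod.
Rule 2 (regressive voicing assimilation): no segment meets the environment; /eegiredosod/ is unchanged.
Rule 3 (final devoicing): /d/ is a voiced obstruent in word-final position, so it devoices to [t]. /eegiredosod/ → eegiredosot.

eegiredosot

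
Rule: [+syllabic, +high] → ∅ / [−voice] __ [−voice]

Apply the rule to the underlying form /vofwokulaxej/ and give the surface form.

vofwokulaxej

No segment of /vofwokulaxej/ meets the structural description of the rule, so the form surfaces unchanged.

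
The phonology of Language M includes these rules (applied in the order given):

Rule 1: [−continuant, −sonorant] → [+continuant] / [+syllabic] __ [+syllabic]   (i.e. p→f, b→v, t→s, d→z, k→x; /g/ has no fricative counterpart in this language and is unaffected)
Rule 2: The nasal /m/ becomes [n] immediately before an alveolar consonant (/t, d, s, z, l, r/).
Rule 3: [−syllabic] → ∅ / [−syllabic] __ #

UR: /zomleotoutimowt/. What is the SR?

zonleosousimow

Rule 1 (intervocalic spirantization): /t/ is a stop between vowels /o/ and /o/, so it spirantizes to the fricative [s]. /t/ is a stop between vowels /u/ and /i/, so it spirantizes to the fricative [s]. /zomleotoutimowt/ → zomleosousimowt.
Rule 2 (nasal place assimilation): /m/ precedes the alveolar consonant /l/, so it assimilates in place to [n]. /zomleosousimowt/ → zonleosousimowt.
Rule 3 (final cluster simplification): /t/ is the second consonant of a word-final cluster /wt/, so it deletes. /zonleosousimowt/ → zonleosousimow.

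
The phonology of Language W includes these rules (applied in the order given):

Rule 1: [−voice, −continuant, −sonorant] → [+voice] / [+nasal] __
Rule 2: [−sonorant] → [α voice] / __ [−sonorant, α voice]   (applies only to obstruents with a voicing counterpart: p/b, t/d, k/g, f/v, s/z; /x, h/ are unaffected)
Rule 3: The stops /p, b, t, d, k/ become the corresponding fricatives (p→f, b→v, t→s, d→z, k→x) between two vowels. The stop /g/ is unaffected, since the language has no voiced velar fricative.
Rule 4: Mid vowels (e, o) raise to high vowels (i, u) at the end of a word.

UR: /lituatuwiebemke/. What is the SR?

Rule 1 (post-nasal voicing): /k/ is a voiceless stop immediately after the nasal /m/, so it voices to [g]. /lituatuwiebemke/ → lituatuwiebemge.
Rule 2 (regressive voicing assimilation): no segment meets the environment; /lituatuwiebemge/ is unchanged.
Rule 3 (intervocalic spirantization): /t/ is a stop between vowels /i/ and /u/, so it spirantizes to the fricative [s]. /t/ is a stop between vowels /a/ and /u/, so it spirantizes to the fricative [s]. /b/ is a stop between vowels /e/ and /e/, so it spirantizes to the fricative [v]. /lituatuwiebemge/ → lisuasuwievemge.
Rule 4 (final vowel raising): /e/ is a mid vowel in word-final position, so it raises to [i]. /lisuasuwievemge/ → lisuasuwievemgi.

lisuasuwievemgi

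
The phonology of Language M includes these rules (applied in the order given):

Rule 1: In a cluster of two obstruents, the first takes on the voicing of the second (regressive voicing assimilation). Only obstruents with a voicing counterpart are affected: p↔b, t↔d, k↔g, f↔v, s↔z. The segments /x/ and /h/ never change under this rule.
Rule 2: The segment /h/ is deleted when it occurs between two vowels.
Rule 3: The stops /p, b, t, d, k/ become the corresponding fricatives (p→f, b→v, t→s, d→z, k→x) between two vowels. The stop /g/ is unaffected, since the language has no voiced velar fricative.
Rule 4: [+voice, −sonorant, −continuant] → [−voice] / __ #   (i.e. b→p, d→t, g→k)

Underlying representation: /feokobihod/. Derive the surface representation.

feoxoviot

Rule 1 (regressive voicing assimilation): no segment meets the environment; /feokobihod/ is unchanged.
Rule 2 (intervocalic h-deletion): /h/ occurs between vowels /i/ and /o/, so it deletes. /feokobihod/ → feokobiod.
Rule 3 (intervocalic spirantization): /k/ is a stop between vowels /o/ and /o/, so it spirantizes to the fricative [x]. /b/ is a stop between vowels /o/ and /i/, so it spirantizes to the fricative [v]. /feokobiod/ → feoxoviod.
Rule 4 (final devoicing): /d/ is a voiced stop in word-final position, so it devoices to [t]. /feoxoviod/ → feoxoviot.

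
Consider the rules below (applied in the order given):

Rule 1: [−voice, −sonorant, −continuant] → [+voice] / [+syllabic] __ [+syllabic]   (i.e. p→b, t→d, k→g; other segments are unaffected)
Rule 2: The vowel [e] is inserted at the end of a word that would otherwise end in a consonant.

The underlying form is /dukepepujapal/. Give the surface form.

Rule 1 (intervocalic voicing): /k/ is a voiceless stop between vowels /u/ and /e/, so it voices to [g]. /p/ is a voiceless stop between vowels /e/ and /e/, so it voices to [b]. /p/ is a voiceless stop between vowels /e/ and /u/, so it voices to [b]. /p/ is a voiceless stop between vowels /a/ and /a/, so it voices to [b]. /dukepepujapal/ → dugebebujabal.
Rule 2 (final e-epenthesis): the form ends in the consonant /l/, so [e] is inserted word-finally. /dugebebujabal/ → dugebebujabale.

dugebebujabale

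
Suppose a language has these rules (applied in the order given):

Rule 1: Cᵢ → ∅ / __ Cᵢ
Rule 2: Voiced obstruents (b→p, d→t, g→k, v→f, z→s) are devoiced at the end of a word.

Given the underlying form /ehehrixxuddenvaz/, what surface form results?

Rule 1 (degemination): /xx/ is a geminate; the first /x/ deletes. /dd/ is a geminate; the first /d/ deletes. /ehehrixxuddenvaz/ → ehehrixudenvaz.
Rule 2 (final devoicing): /z/ is a voiced obstruent in word-final position, so it devoices to [s]. /ehehrixudenvaz/ → ehehrixudenvas.

ehehrixudenvas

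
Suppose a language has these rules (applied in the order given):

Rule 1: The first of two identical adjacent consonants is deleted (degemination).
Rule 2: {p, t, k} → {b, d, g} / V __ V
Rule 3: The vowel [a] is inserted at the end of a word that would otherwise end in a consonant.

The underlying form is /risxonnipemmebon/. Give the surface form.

risxonibemebona

Rule 1 (degemination): /nn/ is a geminate; the first /n/ deletes. /mm/ is a geminate; the first /m/ deletes. /risxonnipemmebon/ → risxonipemebon.
Rule 2 (intervocalic voicing): /p/ is a voiceless stop between vowels /i/ and /e/, so it voices to [b]. /risxonipemebon/ → risxonibemebon.
Rule 3 (final a-epenthesis): the form ends in the consonant /n/, so [a] is inserted word-finally. /risxonibemebon/ → risxonibemebona.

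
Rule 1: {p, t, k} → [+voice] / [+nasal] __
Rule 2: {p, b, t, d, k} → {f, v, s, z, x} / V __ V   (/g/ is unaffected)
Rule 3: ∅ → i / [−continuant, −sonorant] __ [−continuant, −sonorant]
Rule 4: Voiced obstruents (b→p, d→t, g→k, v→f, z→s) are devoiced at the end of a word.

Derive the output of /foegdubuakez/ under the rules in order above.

foegiduvuaxes

Rule 1 (post-nasal voicing): no segment meets the environment; /foegdubuakez/ is unchanged.
Rule 2 (intervocalic spirantization): /b/ is a stop between vowels /u/ and /u/, so it spirantizes to the fricative [v]. /k/ is a stop between vowels /a/ and /e/, so it spirantizes to the fricative [x]. /foegdubuakez/ → foegduvuaxez.
Rule 3 (stop-cluster i-epenthesis): /g/ and /d/ form a stop–stop cluster, so [i] is inserted between them. /foegduvuaxez/ → foegiduvuaxez.
Rule 4 (final devoicing): /z/ is a voiced obstruent in word-final position, so it devoices to [s]. /foegiduvuaxez/ → foegiduvuaxes.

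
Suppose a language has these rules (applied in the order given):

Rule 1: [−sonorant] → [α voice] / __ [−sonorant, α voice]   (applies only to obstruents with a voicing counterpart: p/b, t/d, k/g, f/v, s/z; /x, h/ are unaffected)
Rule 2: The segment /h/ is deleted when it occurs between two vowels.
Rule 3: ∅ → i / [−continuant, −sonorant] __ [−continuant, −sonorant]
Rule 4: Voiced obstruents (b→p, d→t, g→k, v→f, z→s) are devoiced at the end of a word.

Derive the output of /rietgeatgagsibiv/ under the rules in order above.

Rule 1 (regressive voicing assimilation): /t/ precedes the voiced obstruent /g/, so it voices to [d] by assimilation. /t/ precedes the voiced obstruent /g/, so it voices to [d] by assimilation. /g/ precedes the voiceless obstruent /s/, so it devoices to [k] by assimilation. /rietgeatgagsibiv/ → riedgeadgaksibiv.
Rule 2 (intervocalic h-deletion): no segment meets the environment; /riedgeadgaksibiv/ is unchanged.
Rule 3 (stop-cluster i-epenthesis): /d/ and /g/ form a stop–stop cluster, so [i] is inserted between them. /d/ and /g/ form a stop–stop cluster, so [i] is inserted between them. /riedgeadgaksibiv/ → riedigeadigaksibiv.
Rule 4 (final devoicing): /v/ is a voiced obstruent in word-final position, so it devoices to [f]. /riedigeadigaksibiv/ → riedigeadigaksibif.

riedigeadigaksibif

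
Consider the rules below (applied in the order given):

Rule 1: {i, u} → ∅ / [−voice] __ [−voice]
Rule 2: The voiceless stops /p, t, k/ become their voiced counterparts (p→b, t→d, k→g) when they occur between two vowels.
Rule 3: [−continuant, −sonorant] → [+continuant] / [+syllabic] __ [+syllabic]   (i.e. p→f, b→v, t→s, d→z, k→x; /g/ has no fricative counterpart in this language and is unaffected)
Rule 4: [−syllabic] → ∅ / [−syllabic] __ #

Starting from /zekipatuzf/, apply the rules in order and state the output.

zekpazuz

Rule 1 (high vowel syncope): /i/ is a high vowel flanked by voiceless consonants /k/ and /p/, so it deletes. /zekipatuzf/ → zekpatuzf.
Rule 2 (intervocalic voicing): /t/ is a voiceless stop between vowels /a/ and /u/, so it voices to [d]. /zekpatuzf/ → zekpaduzf.
Rule 3 (intervocalic spirantization): /d/ is a stop between vowels /a/ and /u/, so it spirantizes to the fricative [z]. /zekpaduzf/ → zekpazuzf.
Rule 4 (final cluster simplification): /f/ is the second consonant of a word-final cluster /zf/, so it deletes. /zekpazuzf/ → zekpazuz.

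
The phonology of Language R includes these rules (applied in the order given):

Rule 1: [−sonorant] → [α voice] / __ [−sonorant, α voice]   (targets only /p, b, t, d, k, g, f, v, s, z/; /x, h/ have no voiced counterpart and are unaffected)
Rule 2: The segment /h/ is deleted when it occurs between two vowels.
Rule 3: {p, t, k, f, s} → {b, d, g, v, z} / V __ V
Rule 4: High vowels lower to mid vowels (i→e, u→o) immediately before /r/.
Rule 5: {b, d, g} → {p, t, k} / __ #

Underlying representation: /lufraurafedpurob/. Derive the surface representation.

Rule 1 (regressive voicing assimilation): /d/ precedes the voiceless obstruent /p/, so it devoices to [t] by assimilation. /lufraurafedpurob/ → lufraurafetpurob.
Rule 2 (intervocalic h-deletion): no segment meets the environment; /lufraurafetpurob/ is unchanged.
Rule 3 (intervocalic voicing): /f/ is a voiceless obstruent between vowels /a/ and /e/, so it voices to [v]. /lufraurafetpurob/ → lufrauravetpurob.
Rule 4 (pre-rhotic lowering): /u/ is a high vowel immediately before /r/, so it lowers to [o]. /u/ is a high vowel immediately before /r/, so it lowers to [o]. /lufrauravetpurob/ → lufraoravetporob.
Rule 5 (final devoicing): /b/ is a voiced stop in word-final position, so it devoices to [p]. /lufraoravetporob/ → lufraoravetporop.

lufraoravetporop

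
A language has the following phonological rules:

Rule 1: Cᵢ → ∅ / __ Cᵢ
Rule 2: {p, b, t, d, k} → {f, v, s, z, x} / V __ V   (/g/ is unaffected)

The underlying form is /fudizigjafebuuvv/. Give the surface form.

Rule 1 (degemination): /vv/ is a geminate; the first /v/ deletes. /fudizigjafebuuvv/ → fudizigjafebuuv.
Rule 2 (intervocalic spirantization): /d/ is a stop between vowels /u/ and /i/, so it spirantizes to the fricative [z]. /b/ is a stop between vowels /e/ and /u/, so it spirantizes to the fricative [v]. /fudizigjafebuuv/ → fuzizigjafevuuv.

fuzizigjafevuuv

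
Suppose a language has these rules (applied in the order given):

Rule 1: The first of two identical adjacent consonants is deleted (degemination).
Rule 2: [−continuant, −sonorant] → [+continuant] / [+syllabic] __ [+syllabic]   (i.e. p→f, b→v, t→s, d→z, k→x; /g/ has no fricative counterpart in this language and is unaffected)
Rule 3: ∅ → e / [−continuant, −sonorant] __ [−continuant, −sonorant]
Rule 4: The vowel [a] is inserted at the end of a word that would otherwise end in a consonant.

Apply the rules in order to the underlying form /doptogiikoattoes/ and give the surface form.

Rule 1 (degemination): /tt/ is a geminate; the first /t/ deletes. /doptogiikoattoes/ → doptogiikoatoes.
Rule 2 (intervocalic spirantization): /k/ is a stop between vowels /i/ and /o/, so it spirantizes to the fricative [x]. /t/ is a stop between vowels /a/ and /o/, so it spirantizes to the fricative [s]. /doptogiikoatoes/ → doptogiixoasoes.
Rule 3 (stop-cluster e-epenthesis): /p/ and /t/ form a stop–stop cluster, so [e] is inserted between them. /doptogiixoasoes/ → dopetogiixoasoes.
Rule 4 (final a-epenthesis): the form ends in the consonant /s/, so [a] is inserted word-finally. /dopetogiixoasoes/ → dopetogiixoasoesa.

dopetogiixoasoesa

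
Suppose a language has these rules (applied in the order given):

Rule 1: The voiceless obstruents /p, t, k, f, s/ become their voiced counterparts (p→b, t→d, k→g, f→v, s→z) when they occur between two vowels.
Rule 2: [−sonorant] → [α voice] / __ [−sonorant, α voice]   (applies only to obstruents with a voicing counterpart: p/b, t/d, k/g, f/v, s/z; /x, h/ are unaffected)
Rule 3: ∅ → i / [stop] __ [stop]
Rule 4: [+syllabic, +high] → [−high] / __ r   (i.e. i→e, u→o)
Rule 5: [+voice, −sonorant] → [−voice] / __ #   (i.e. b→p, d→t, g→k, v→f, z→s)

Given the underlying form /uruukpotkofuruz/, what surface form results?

oruukipotikovorus

Rule 1 (intervocalic voicing): /f/ is a voiceless obstruent between vowels /o/ and /u/, so it voices to [v]. /uruukpotkofuruz/ → uruukpotkovuruz.
Rule 2 (regressive voicing assimilation): no segment meets the environment; /uruukpotkovuruz/ is unchanged.
Rule 3 (stop-cluster i-epenthesis): /k/ and /p/ form a stop–stop cluster, so [i] is inserted between them. /t/ and /k/ form a stop–stop cluster, so [i] is inserted between them. /uruukpotkovuruz/ → uruukipotikovuruz.
Rule 4 (pre-rhotic lowering): /u/ is a high vowel immediately before /r/, so it lowers to [o]. /u/ is a high vowel immediately before /r/, so it lowers to [o]. /uruukipotikovuruz/ → oruukipotikovoruz.
Rule 5 (final devoicing): /z/ is a voiced obstruent in word-final position, so it devoices to [s]. /oruukipotikovoruz/ → oruukipotikovorus.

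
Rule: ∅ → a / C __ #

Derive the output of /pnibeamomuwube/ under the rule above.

pnibeamomuwube

No segment of /pnibeamomuwube/ meets the structural description of the rule, so the form surfaces unchanged.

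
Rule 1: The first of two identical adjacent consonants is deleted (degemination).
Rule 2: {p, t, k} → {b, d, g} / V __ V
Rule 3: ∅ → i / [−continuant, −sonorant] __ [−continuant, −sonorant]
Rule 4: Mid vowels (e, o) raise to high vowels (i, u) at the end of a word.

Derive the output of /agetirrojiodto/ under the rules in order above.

agedirojioditu

Rule 1 (degemination): /rr/ is a geminate; the first /r/ deletes. /agetirrojiodto/ → agetirojiodto.
Rule 2 (intervocalic voicing): /t/ is a voiceless stop between vowels /e/ and /i/, so it voices to [d]. /agetirojiodto/ → agedirojiodto.
Rule 3 (stop-cluster i-epenthesis): /d/ and /t/ form a stop–stop cluster, so [i] is inserted between them. /agedirojiodto/ → agedirojiodito.
Rule 4 (final vowel raising): /o/ is a mid vowel in word-final position, so it raises to [u]. /agedirojiodito/ → agedirojioditu.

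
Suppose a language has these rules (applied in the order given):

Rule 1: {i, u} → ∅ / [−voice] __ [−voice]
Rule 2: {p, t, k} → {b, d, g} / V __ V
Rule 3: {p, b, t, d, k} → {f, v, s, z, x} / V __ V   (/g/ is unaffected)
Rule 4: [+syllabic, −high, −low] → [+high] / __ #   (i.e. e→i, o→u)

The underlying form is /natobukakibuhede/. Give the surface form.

Rule 1 (high vowel syncope): no segment meets the environment; /natobukakibuhede/ is unchanged.
Rule 2 (intervocalic voicing): /t/ is a voiceless stop between vowels /a/ and /o/, so it voices to [d]. /k/ is a voiceless stop between vowels /u/ and /a/, so it voices to [g]. /k/ is a voiceless stop between vowels /a/ and /i/, so it voices to [g]. /natobukakibuhede/ → nadobugagibuhede.
Rule 3 (intervocalic spirantization): /d/ is a stop between vowels /a/ and /o/, so it spirantizes to the fricative [z]. /b/ is a stop between vowels /o/ and /u/, so it spirantizes to the fricative [v]. /b/ is a stop between vowels /i/ and /u/, so it spirantizes to the fricative [v]. /d/ is a stop between vowels /e/ and /e/, so it spirantizes to the fricative [z]. /nadobugagibuhede/ → nazovugagivuheze.
Rule 4 (final vowel raising): /e/ is a mid vowel in word-final position, so it raises to [i]. /nazovugagivuheze/ → nazovugagivuhezi.

nazovugagivuhezi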